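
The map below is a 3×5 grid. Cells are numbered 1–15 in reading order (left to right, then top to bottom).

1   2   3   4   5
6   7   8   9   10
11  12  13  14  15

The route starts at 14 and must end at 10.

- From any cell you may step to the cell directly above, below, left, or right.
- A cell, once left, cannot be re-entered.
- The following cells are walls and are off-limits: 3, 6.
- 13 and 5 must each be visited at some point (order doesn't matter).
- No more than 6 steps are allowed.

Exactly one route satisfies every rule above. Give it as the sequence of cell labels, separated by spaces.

14 13 8 9 4 5 10

Any route must reach 13 and 5 and still end at 10 within 6 moves, so the order of the required stops is forced.
Route from 14: left to 13, up to 8, right to 9, up to 4, right to 5, down to 10 — 6 moves in all.
Check: all required cells visited; 6 ≤ 6 moves.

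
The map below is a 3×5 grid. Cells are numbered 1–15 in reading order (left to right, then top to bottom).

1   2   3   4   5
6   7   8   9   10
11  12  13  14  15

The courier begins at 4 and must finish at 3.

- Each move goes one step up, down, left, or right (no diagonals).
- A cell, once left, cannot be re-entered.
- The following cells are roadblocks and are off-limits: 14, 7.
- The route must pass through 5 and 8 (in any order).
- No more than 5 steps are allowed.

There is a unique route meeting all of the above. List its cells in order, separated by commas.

4, 5, 10, 9, 8, 3

The budget equals the shortest possible length, so every move has to be on a shortest route through the required cells.
Route from 4: right to 5, down to 10, 2× left (reaching 8), up to 3 — 5 moves in all.
Check: all required cells visited; 5 ≤ 5 moves.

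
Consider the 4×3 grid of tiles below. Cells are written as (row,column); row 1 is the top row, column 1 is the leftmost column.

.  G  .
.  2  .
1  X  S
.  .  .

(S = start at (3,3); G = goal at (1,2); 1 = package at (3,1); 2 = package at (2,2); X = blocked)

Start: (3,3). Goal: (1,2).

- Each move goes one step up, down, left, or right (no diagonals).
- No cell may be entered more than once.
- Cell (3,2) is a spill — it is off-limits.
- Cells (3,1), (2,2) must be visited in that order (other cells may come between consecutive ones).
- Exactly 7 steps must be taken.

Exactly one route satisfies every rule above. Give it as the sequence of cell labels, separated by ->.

(3,3) -> (4,3) -> (4,2) -> (4,1) -> (3,1) -> (2,1) -> (2,2) -> (1,2)

The waypoints must appear in the order (3,1), (2,2), with no cell reused.
Route from (3,3): down 1 to (4,3), left 2 to (4,1), up 2 to (2,1), right 1 to (2,2), up 1 to (1,2) — 7 moves in all.
Check: order respected (1 at step 4, 2 at step 6); 7 moves as required.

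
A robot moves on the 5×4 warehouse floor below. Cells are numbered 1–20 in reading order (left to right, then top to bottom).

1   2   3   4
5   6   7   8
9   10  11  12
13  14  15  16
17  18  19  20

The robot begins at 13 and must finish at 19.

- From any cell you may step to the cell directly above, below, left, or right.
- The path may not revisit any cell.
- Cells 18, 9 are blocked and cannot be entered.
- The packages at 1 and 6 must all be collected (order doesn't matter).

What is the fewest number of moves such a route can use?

11

Any route passes through 1 and 6 in some order between 13 and 19. Summing Manhattan distances along each leg and taking the cheapest ordering (13 → 1 → 6 → 19) gives a lower bound of 3 + 2 + 4 = 9 moves.
That bound ignores the blocked cells. Measuring each leg by the fewest moves that actually steer around them (13→1: 5; 1→6: 2; 6→19: 4) raises the lower bound to 11.
A route of 11 moves exists: 13 → 14 → 10 → 6 → 5 → 1 → 2 → 3 → 7 → 11 → 15 → 19.
Since 11 matches that lower bound, it is optimal.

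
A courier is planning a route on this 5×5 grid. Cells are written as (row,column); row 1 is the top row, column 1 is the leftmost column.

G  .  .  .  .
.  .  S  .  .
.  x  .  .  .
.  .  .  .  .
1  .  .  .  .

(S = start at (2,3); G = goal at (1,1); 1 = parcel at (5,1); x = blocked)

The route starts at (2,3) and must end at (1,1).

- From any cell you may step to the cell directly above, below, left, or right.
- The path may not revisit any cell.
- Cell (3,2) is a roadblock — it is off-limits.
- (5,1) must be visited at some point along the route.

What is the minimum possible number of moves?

9

Any route passes through (5,1) somewhere between (2,3) and (1,1). Summing Manhattan distances along the two legs ((2,3) → (5,1) → (1,1)) gives a lower bound of 5 + 4 = 9 moves.
A route of 9 moves achieves this: (2,3) → (3,3) → (4,3) → (5,3) → (5,2) → (5,1) → (4,1) → (3,1) → (2,1) → (1,1).
Since 9 matches the lower bound, it is optimal.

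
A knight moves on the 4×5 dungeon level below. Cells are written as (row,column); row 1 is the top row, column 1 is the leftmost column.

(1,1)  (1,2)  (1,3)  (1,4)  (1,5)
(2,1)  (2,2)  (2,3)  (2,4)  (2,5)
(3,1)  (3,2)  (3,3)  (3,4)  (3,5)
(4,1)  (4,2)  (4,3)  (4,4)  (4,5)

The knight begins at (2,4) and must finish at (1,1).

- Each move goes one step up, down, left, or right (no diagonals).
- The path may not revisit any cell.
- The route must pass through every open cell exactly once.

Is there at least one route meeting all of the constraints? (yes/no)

no

Colour the cells like a checkerboard: each orthogonal step flips colour, so a Hamiltonian route alternates colours. Here there are 10 cells of one colour and 10 of the other, with start on the same colour as the goal — the counts and endpoints can't be arranged into an alternating sequence of length 20, so no Hamiltonian route exists.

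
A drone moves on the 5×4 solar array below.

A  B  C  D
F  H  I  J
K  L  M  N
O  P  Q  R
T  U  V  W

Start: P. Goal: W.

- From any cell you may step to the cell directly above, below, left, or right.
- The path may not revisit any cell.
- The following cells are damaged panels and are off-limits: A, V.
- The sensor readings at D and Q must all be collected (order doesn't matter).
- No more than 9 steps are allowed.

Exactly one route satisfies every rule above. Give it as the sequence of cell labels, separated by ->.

Any route must reach D and Q and still end at W within 9 moves, so the order of the required stops is forced.
Route from P: right 1 to Q, up 3 to C, right 1 to D, down 4 to W — 9 moves in all.
Check: all required cells visited; 9 ≤ 9 moves.

P -> Q -> M -> I -> C -> D -> J -> N -> R -> W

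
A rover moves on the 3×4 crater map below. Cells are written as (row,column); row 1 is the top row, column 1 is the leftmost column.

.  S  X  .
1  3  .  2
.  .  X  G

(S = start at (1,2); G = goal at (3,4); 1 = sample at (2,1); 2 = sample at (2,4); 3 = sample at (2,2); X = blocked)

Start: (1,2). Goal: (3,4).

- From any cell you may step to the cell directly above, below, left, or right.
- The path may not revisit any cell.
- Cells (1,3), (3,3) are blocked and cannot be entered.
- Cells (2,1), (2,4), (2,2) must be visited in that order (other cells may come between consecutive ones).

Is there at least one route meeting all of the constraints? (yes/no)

Ignoring the required order, 2 revisit-free routes from (1,2) to (3,4) pass through all of (2,1), (2,4), and (2,2); the waypoint orders that occur are (2,1) → (2,2) → (2,4) (2) — never (2,1) → (2,4) → (2,2).

no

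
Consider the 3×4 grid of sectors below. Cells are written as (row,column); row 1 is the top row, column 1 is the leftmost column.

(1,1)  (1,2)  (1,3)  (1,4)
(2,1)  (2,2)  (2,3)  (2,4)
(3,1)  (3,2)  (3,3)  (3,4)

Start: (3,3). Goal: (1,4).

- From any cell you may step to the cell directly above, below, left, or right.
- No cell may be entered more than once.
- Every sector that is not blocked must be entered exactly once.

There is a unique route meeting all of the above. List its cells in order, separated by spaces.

Need to visit all 12 open cells exactly once, starting at (3,3) and ending at (1,4).
Route from (3,3): right 1 to (3,4), up 1 to (2,4), left 2 to (2,2), down 1 to (3,2), left 1 to (3,1), up 2 to (1,1), right 3 to (1,4) — 11 moves in all.
Check: all 12 open cells covered.

(3,3) (3,4) (2,4) (2,3) (2,2) (3,2) (3,1) (2,1) (1,1) (1,2) (1,3) (1,4)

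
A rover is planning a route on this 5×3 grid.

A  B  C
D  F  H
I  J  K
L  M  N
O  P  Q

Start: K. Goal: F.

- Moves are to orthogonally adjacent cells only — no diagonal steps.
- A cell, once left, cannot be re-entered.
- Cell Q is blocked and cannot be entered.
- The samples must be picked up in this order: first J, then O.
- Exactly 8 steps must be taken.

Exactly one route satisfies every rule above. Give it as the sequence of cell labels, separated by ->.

The waypoints must appear in the order J, O, with no cell reused.
Route from K: left 1 to J, down 2 to P, left 1 to O, up 3 to D, right 1 to F — 8 moves in all.
Check: order respected (J at step 1, O at step 4); 8 moves as required.

K -> J -> M -> P -> O -> L -> I -> D -> F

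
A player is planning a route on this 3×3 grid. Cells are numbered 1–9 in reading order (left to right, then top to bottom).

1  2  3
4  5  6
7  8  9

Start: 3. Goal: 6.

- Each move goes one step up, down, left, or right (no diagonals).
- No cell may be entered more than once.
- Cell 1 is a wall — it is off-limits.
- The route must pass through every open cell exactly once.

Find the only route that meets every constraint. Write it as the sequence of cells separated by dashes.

Need to visit all 8 open cells exactly once, starting at 3 and ending at 6.
Route from 3: left 1 to 2, down 1 to 5, left 1 to 4, down 1 to 7, right 2 to 9, up 1 to 6 — 7 moves in all.
Check: all 8 open cells covered.

3 - 2 - 5 - 4 - 7 - 8 - 9 - 6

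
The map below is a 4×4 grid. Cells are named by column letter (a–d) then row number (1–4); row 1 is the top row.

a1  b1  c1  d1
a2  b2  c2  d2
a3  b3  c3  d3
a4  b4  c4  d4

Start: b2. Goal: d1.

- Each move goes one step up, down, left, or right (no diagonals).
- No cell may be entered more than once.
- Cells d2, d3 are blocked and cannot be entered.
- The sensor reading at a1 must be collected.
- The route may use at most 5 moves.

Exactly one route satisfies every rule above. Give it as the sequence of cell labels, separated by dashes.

The budget equals the shortest possible length, so every move has to be on a shortest route through the required cells.
Route from b2: left to a2, up to a1, 3× right (reaching d1) — 5 moves in all.
Check: all required cells visited; 5 ≤ 5 moves.

b2 - a2 - a1 - b1 - c1 - d1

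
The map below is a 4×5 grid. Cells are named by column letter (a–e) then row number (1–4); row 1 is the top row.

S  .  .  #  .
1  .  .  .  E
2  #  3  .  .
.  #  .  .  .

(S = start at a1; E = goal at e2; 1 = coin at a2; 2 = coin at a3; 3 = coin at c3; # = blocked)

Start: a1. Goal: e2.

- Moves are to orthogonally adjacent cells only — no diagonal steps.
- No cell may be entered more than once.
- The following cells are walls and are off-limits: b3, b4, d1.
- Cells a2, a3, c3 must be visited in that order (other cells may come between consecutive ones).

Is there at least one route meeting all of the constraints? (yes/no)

no

Even ignoring the required order, no revisit-free route from a1 to e2 manages to pass through all of a2, a3, and c3: branching out from a1, every path either misses one of them or, having collected them, can no longer reach e2 without re-entering a cell.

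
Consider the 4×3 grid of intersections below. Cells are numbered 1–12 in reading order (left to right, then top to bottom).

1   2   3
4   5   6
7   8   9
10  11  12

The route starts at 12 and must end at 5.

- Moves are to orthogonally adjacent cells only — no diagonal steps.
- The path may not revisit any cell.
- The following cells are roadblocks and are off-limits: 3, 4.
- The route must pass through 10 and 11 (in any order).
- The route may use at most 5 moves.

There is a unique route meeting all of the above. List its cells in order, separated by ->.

The 5-move cap with required stops at 10, 11 leaves no slack for detours.
Route from 12: 2× left (reaching 10), up to 7, right to 8, up to 5 — 5 moves in all.
Check: all required cells visited; 5 ≤ 5 moves.

12 -> 11 -> 10 -> 7 -> 8 -> 5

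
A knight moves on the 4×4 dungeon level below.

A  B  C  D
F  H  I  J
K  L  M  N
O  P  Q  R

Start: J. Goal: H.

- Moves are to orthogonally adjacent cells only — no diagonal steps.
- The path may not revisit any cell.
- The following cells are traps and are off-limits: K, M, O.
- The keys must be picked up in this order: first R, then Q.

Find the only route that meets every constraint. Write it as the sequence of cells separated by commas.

J, N, R, Q, P, L, H

The waypoints must appear in the order R, Q, with no cell reused.
Route from J: 2× down (reaching R), 2× left (reaching P), 2× up (reaching H) — 6 moves in all.
Check: order respected (R at step 2, Q at step 3).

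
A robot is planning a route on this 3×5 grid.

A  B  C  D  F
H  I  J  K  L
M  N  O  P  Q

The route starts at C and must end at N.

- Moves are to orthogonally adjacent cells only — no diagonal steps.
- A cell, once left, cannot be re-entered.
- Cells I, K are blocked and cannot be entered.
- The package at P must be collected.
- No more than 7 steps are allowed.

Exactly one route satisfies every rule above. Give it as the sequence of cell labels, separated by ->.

C -> D -> F -> L -> Q -> P -> O -> N

The 7-move cap with required stops at P leaves no slack for detours.
Route from C: 2× right (reaching F), 2× down (reaching Q), 3× left (reaching N) — 7 moves in all.
Check: all required cells visited; 7 ≤ 7 moves.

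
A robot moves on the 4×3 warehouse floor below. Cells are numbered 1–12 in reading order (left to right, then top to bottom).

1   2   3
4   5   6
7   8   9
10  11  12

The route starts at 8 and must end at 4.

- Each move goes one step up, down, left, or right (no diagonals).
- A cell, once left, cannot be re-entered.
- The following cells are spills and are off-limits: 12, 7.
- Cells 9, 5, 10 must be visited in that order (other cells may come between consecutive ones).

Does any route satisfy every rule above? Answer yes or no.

no

10 must be visited but has only one open neighbour (11), and it is neither the start nor the goal — the route would have to enter and leave through 11, re-entering it.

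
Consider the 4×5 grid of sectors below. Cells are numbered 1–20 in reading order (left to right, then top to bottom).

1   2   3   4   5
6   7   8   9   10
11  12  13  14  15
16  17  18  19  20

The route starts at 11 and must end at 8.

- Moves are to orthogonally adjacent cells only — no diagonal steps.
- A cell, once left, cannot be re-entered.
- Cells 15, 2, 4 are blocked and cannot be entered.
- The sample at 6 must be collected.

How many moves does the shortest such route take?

3

Any route passes through 6 somewhere between 11 and 8. Summing Manhattan distances along the two legs (11 → 6 → 8) gives a lower bound of 1 + 2 = 3 moves.
A route of 3 moves achieves this: 11 → 6 → 7 → 8.
Since 3 matches the lower bound, it is optimal.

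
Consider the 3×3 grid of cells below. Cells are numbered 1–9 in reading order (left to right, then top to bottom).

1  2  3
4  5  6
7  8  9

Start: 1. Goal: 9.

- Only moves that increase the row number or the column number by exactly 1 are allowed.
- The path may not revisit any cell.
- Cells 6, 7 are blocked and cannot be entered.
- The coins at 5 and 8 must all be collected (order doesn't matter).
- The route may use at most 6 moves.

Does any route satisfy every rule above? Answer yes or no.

One route that works: 1 → 4 → 5 → 8 → 9.

yes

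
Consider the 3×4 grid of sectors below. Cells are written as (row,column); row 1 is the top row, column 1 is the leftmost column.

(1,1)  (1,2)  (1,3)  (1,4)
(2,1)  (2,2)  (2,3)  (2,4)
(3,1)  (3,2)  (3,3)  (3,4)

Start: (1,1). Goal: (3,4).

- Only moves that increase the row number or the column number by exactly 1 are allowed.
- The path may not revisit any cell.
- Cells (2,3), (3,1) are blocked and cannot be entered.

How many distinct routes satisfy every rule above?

3

A right/down-only route from (1,1) to (3,4) makes exactly 2 down-moves and 3 right-moves in some order.
With no other constraints that would be C(5,2) = 10 routes.
Subtract routes through each blocked cell (inclusion–exclusion for overlaps): − through (2,3): 6 − through (3,1): 1 → 3.
That gives 3 routes.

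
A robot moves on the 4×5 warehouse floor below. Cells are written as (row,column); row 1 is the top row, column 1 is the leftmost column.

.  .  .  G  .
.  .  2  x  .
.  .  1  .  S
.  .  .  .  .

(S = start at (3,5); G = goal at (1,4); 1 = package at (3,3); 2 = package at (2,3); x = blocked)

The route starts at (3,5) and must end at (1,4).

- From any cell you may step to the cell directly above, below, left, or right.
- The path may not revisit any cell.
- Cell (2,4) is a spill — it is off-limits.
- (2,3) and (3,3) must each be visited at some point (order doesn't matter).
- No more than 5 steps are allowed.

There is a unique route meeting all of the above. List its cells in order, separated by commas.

(3,5), (3,4), (3,3), (2,3), (1,3), (1,4)

Any route must reach (2,3) and (3,3) and still end at (1,4) within 5 moves, so the order of the required stops is forced.
Route from (3,5): left 2 to (3,3), up 2 to (1,3), right 1 to (1,4) — 5 moves in all.
Check: all required cells visited; 5 ≤ 5 moves.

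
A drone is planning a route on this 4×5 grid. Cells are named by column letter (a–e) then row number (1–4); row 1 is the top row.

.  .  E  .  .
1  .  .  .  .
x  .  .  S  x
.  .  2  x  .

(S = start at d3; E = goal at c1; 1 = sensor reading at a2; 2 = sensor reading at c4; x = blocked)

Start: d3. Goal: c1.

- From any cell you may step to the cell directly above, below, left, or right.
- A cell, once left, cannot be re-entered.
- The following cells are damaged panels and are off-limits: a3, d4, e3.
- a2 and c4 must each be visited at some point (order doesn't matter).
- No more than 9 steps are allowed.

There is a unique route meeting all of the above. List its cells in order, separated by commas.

The 9-move cap with required stops at a2, c4 leaves no slack for detours.
Route from d3: left 1 to c3, down 1 to c4, left 1 to b4, up 2 to b2, left 1 to a2, up 1 to a1, right 2 to c1 — 9 moves in all.
Check: all required cells visited; 9 ≤ 9 moves.

d3, c3, c4, b4, b3, b2, a2, a1, b1, c1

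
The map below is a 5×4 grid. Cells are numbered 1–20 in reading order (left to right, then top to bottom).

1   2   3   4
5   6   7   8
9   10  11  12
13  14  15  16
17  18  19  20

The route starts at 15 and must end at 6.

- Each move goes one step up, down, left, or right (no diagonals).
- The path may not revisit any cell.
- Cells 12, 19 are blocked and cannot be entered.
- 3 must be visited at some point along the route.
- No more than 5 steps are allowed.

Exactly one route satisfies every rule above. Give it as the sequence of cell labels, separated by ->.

15 -> 11 -> 7 -> 3 -> 2 -> 6

The 5-move cap with required stops at 3 leaves no slack for detours.
Route from 15: up 3 to 3, left 1 to 2, down 1 to 6 — 5 moves in all.
Check: all required cells visited; 5 ≤ 5 moves.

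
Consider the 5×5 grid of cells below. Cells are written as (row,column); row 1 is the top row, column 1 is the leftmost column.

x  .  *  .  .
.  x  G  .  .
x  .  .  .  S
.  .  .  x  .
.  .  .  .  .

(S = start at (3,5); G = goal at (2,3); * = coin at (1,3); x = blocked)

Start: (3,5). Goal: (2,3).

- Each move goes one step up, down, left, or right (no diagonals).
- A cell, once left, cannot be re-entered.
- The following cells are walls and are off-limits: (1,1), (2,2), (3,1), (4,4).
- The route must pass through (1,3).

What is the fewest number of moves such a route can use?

Any route passes through (1,3) somewhere between (3,5) and (2,3). Summing Manhattan distances along the two legs ((3,5) → (1,3) → (2,3)) gives a lower bound of 4 + 1 = 5 moves.
A route of 5 moves achieves this: (3,5) → (2,5) → (1,5) → (1,4) → (1,3) → (2,3).
Since 5 matches the lower bound, it is optimal.

5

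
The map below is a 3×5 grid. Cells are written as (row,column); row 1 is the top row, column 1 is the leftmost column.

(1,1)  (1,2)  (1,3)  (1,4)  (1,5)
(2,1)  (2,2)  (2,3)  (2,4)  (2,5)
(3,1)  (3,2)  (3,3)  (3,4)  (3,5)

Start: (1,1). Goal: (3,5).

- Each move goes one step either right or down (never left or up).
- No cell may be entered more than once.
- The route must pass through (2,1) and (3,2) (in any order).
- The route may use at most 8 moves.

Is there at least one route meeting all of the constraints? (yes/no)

yes

One route that works: (1,1) → (2,1) → (3,1) → (3,2) → (3,3) → (3,4) → (3,5).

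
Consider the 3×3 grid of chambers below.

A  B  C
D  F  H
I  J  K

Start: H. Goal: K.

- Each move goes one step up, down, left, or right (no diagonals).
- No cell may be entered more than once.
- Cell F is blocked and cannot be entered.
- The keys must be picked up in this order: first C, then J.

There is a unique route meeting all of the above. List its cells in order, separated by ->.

The waypoints must appear in the order C, J, with no cell reused.
Route from H: up 1 to C, left 2 to A, down 2 to I, right 2 to K — 7 moves in all.
Check: order respected (C at step 1, J at step 6).

H -> C -> B -> A -> D -> I -> J -> K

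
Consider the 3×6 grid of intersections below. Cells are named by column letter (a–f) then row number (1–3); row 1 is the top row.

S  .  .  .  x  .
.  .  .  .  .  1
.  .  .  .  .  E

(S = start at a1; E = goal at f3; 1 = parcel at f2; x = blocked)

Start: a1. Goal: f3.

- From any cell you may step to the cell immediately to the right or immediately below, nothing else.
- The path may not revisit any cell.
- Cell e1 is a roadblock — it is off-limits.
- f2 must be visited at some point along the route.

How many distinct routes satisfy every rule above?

A right/down-only route from a1 to f3 makes exactly 2 down-moves and 5 right-moves in some order.
With no other constraints that would be C(7,2) = 21 routes.
Split at f2 and multiply the segment counts (each segment already excludes blocked cells): a1→f2: 4; f2→f3: 1; product = 4.
That gives 4 routes.

4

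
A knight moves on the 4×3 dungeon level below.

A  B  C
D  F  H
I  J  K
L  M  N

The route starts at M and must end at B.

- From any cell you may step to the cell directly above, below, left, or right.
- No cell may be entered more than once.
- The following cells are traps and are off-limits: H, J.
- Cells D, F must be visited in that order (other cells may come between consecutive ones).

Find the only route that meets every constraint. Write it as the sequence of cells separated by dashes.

M - L - I - D - F - B

The waypoints must appear in the order D, F, with no cell reused.
Route from M: left 1 to L, up 2 to D, right 1 to F, up 1 to B — 5 moves in all.
Check: order respected (D at step 3, F at step 4).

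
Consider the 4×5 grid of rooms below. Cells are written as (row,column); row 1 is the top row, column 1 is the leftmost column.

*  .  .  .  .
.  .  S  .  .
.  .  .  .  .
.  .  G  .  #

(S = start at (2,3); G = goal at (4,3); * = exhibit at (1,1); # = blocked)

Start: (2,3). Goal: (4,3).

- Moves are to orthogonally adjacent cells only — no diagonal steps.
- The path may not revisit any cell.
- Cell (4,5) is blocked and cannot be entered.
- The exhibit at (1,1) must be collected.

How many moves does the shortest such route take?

Any route passes through (1,1) somewhere between (2,3) and (4,3). Summing Manhattan distances along the two legs ((2,3) → (1,1) → (4,3)) gives a lower bound of 3 + 5 = 8 moves.
A route of 8 moves achieves this: (2,3) → (1,3) → (1,2) → (1,1) → (2,1) → (3,1) → (4,1) → (4,2) → (4,3).
Since 8 matches the lower bound, it is optimal.

8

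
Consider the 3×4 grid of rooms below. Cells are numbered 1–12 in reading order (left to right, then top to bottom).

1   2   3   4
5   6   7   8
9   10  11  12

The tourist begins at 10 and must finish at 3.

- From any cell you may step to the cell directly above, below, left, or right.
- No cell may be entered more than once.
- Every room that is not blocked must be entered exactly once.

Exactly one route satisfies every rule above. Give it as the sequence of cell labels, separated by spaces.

Need to visit all 12 open cells exactly once, starting at 10 and ending at 3.
Cell 12 has only two open neighbours (8 and 11), so the path must pass straight through it: one of those is the cell it's entered from and the other is where it exits.
Route from 10: left to 9, 2× up (reaching 1), right to 2, down to 6, right to 7, down to 11, right to 12, 2× up (reaching 4), left to 3 — 11 moves in all.
Check: all 12 open cells covered.

10 9 5 1 2 6 7 11 12 8 4 3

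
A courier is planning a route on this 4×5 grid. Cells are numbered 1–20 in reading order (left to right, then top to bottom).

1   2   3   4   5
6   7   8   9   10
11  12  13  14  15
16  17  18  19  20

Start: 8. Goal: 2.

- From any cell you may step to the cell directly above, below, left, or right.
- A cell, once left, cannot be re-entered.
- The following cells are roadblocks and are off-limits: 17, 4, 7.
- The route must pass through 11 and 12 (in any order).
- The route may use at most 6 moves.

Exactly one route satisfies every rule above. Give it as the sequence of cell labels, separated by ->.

8 -> 13 -> 12 -> 11 -> 6 -> 1 -> 2

Any route must reach 11 and 12 and still end at 2 within 6 moves, so the order of the required stops is forced.
Route from 8: down 1 to 13, left 2 to 11, up 2 to 1, right 1 to 2 — 6 moves in all.
Check: all required cells visited; 6 ≤ 6 moves.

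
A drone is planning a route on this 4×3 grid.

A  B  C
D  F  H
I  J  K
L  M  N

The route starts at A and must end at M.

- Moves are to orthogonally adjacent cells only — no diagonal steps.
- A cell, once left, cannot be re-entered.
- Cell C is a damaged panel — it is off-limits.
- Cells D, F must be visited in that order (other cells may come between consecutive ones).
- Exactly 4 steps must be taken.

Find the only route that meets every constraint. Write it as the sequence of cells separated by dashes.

The waypoints must appear in the order D, F, with no cell reused.
Route from A: down 1 to D, right 1 to F, down 2 to M — 4 moves in all.
Check: order respected (D at step 1, F at step 2); 4 moves as required.

A - D - F - J - M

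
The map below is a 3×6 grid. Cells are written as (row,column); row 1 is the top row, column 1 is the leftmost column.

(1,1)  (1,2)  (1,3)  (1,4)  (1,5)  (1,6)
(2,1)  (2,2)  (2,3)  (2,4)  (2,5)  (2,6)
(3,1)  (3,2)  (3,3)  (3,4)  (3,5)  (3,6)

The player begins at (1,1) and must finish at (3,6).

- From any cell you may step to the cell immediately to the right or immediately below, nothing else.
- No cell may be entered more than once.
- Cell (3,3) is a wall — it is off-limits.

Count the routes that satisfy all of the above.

A right/down-only route from (1,1) to (3,6) makes exactly 2 down-moves and 5 right-moves in some order.
With no other constraints that would be C(7,2) = 21 routes.
Subtract routes through each blocked cell (inclusion–exclusion for overlaps): − through (3,3): 6 → 15.
That gives 15 routes.

15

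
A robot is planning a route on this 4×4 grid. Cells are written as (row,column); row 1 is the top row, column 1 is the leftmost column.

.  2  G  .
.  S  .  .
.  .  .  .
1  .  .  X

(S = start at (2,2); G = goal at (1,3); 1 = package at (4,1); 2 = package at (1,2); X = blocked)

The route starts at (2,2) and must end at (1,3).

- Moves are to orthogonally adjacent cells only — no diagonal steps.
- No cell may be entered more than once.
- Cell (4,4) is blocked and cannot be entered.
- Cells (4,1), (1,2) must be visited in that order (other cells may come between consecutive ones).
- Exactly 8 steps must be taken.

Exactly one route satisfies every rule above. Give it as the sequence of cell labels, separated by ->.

The waypoints must appear in the order (4,1), (1,2), with no cell reused.
Route from (2,2): down 2 to (4,2), left 1 to (4,1), up 3 to (1,1), right 2 to (1,3) — 8 moves in all.
Check: order respected (1 at step 3, 2 at step 7); 8 moves as required.

(2,2) -> (3,2) -> (4,2) -> (4,1) -> (3,1) -> (2,1) -> (1,1) -> (1,2) -> (1,3)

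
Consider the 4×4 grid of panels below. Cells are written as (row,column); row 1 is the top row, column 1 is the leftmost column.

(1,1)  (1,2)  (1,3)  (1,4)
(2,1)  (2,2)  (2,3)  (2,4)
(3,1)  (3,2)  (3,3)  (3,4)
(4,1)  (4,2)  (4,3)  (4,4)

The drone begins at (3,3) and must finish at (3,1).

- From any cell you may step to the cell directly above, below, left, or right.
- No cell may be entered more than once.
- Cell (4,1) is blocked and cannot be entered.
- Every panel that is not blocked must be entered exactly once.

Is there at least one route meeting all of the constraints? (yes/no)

yes

One route that works: (3,3) → (2,3) → (1,3) → (1,4) → (2,4) → (3,4) → (4,4) → (4,3) → (4,2) → (3,2) → (2,2) → (1,2) → (1,1) → (2,1) → (3,1).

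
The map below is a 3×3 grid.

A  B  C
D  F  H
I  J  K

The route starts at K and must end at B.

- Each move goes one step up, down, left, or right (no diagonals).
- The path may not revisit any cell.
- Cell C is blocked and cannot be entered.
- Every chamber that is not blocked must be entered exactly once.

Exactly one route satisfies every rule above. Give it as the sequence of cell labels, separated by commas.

K, H, F, J, I, D, A, B

Need to visit all 8 open cells exactly once, starting at K and ending at B.
Cell I has only two open neighbours (D and J), so the path must pass straight through it: one of those is the cell it's entered from and the other is where it exits.
Route from K: up to H, left to F, down to J, left to I, 2× up (reaching A), right to B — 7 moves in all.
Check: all 8 open cells covered.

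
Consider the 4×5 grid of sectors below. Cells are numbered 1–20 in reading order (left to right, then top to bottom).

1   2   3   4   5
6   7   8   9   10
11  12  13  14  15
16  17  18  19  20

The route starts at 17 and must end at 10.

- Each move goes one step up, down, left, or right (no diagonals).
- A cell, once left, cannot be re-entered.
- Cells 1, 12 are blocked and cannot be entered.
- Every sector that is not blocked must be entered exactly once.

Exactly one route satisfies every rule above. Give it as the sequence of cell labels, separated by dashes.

Need to visit all 18 open cells exactly once, starting at 17 and ending at 10.
Cell 11 has only two open neighbours (6 and 16), so the path must pass straight through it: one of those is the cell it's entered from and the other is where it exits.
Route from 17: left to 16, 2× up (reaching 6), right to 7, up to 2, right to 3, 3× down (reaching 18), 2× right (reaching 20), up to 15, left to 14, 2× up (reaching 4), right to 5, down to 10 — 17 moves in all.
Check: all 18 open cells covered.

17 - 16 - 11 - 6 - 7 - 2 - 3 - 8 - 13 - 18 - 19 - 20 - 15 - 14 - 9 - 4 - 5 - 10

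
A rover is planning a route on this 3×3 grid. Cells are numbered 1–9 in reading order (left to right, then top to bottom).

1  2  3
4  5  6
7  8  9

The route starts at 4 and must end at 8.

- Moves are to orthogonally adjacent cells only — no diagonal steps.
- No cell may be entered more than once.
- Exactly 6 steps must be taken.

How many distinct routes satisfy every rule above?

Need simple routes of exactly 6 moves from 4 to 8 (Manhattan distance 2, so 2 moves are spent on a detour and 2 undoing it).
Enumerating: 4 1 2 5 6 9 8 | 4 1 2 3 6 9 8 | 4 1 2 3 6 5 8 | 4 5 2 3 6 9 8.
That gives 4 routes.

4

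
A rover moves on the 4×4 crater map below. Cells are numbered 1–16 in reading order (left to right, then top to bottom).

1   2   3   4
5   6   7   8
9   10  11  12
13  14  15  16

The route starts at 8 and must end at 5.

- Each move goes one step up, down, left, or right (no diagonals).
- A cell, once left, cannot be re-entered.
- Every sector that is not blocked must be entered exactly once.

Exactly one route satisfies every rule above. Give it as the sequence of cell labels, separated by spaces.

8 4 3 7 11 12 16 15 14 13 9 10 6 2 1 5

Need to visit all 16 open cells exactly once, starting at 8 and ending at 5.
Cell 1 has only two open neighbours (5 and 2), so the path must pass straight through it: one of those is the cell it's entered from and the other is where it exits.
Route from 8: up to 4, left to 3, 2× down (reaching 11), right to 12, down to 16, 3× left (reaching 13), up to 9, right to 10, 2× up (reaching 2), left to 1, down to 5 — 15 moves in all.
Check: all 16 open cells covered.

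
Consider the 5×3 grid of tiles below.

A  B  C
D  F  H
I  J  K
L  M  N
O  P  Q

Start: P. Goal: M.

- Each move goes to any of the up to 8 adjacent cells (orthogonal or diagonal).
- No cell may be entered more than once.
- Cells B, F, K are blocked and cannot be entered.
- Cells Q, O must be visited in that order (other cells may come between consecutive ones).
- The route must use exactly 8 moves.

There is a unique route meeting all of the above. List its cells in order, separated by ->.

P -> Q -> N -> J -> D -> I -> L -> O -> M

The waypoints must appear in the order Q, O, with no cell reused.
Route from P: right 1 to Q, up 1 to N, up-left 2 to D, down 3 to O, up-right 1 to M — 8 moves in all.
Check: order respected (Q at step 1, O at step 7); 8 moves as required.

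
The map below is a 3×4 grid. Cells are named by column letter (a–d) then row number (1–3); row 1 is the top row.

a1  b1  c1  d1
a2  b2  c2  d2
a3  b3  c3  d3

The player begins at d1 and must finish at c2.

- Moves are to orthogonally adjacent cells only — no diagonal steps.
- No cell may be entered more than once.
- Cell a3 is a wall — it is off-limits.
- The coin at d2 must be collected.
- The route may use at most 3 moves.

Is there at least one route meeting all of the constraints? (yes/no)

One route that works: d1 → d2 → c2.

yes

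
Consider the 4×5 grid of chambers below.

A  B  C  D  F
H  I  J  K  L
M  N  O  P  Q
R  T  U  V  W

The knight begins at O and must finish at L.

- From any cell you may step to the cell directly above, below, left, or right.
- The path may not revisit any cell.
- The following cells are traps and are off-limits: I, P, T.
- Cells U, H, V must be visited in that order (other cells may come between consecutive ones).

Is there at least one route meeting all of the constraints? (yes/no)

Even ignoring the required order, no revisit-free route from O to L manages to pass through all of U, H, and V: branching out from O, every path either misses one of them or, having collected them, can no longer reach L without re-entering a cell.

no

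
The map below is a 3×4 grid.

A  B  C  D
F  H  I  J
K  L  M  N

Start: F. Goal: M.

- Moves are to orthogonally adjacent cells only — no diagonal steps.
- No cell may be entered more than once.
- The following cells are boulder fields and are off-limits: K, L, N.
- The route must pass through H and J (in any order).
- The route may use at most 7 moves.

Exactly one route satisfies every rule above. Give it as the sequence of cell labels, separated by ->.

Any route must reach H and J and still end at M within 7 moves, so the order of the required stops is forced.
Route from F: right 1 to H, up 1 to B, right 2 to D, down 1 to J, left 1 to I, down 1 to M — 7 moves in all.
Check: all required cells visited; 7 ≤ 7 moves.

F -> H -> B -> C -> D -> J -> I -> M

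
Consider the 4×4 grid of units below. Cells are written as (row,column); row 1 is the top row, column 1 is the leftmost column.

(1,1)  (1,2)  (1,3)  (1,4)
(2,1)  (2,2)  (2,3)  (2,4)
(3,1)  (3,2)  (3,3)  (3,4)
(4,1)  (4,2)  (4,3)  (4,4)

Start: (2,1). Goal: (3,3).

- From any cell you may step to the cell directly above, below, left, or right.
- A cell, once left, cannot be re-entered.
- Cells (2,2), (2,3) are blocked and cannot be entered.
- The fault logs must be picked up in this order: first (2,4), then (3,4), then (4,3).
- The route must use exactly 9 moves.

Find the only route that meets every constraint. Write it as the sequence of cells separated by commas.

The waypoints must appear in the order (2,4), (3,4), (4,3), with no cell reused.
Route from (2,1): up to (1,1), 3× right (reaching (1,4)), 3× down (reaching (4,4)), left to (4,3), up to (3,3) — 9 moves in all.
Check: order respected ((2,4) at step 5, (3,4) at step 6, (4,3) at step 8); 9 moves as required.

(2,1), (1,1), (1,2), (1,3), (1,4), (2,4), (3,4), (4,4), (4,3), (3,3)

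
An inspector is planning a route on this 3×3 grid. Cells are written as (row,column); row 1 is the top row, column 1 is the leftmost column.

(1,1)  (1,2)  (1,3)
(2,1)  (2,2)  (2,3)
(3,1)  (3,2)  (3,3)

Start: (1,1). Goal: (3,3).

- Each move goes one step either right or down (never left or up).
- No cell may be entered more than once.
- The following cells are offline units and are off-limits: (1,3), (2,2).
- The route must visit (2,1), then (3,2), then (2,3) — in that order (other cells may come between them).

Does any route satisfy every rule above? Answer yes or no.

no

(2,3) lies above (3,2), so going from (3,2) to (2,3) would need an upward move — but moves only go right/down, so (3,2) cannot be visited before (2,3).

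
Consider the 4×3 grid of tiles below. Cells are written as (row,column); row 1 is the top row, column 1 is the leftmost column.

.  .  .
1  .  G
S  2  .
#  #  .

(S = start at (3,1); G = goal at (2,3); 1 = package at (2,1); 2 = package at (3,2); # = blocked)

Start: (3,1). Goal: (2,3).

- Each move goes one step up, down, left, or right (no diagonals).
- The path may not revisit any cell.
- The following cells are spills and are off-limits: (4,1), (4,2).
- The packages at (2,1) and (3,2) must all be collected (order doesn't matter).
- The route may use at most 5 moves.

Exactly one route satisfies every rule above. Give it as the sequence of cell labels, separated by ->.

The 5-move cap with required stops at (2,1), (3,2) leaves no slack for detours.
Route from (3,1): up 1 to (2,1), right 1 to (2,2), down 1 to (3,2), right 1 to (3,3), up 1 to (2,3) — 5 moves in all.
Check: all required cells visited; 5 ≤ 5 moves.

(3,1) -> (2,1) -> (2,2) -> (3,2) -> (3,3) -> (2,3)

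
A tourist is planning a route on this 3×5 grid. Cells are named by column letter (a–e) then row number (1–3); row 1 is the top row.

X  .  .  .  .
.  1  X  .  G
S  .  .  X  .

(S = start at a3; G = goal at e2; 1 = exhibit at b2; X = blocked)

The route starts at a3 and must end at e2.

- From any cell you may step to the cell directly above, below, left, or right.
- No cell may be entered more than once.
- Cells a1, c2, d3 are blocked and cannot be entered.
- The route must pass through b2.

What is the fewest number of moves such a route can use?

Any route passes through b2 somewhere between a3 and e2. Summing Manhattan distances along the two legs (a3 → b2 → e2) gives a lower bound of 2 + 3 = 5 moves.
That bound ignores the blocked cells. Measuring each leg by the fewest moves that actually steer around them (a3→b2: 2; b2→e2: 5) raises the lower bound to 7.
A route of 7 moves exists: a3 → a2 → b2 → b1 → c1 → d1 → d2 → e2.
Since 7 matches that lower bound, it is optimal.

7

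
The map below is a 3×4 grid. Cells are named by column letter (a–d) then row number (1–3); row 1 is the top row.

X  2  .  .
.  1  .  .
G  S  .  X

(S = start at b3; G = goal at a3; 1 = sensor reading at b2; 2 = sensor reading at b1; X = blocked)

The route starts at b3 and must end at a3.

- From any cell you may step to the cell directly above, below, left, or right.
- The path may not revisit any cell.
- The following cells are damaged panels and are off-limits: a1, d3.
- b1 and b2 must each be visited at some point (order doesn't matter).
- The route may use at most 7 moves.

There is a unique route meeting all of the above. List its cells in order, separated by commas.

Any route must reach b1 and b2 and still end at a3 within 7 moves, so the order of the required stops is forced.
Route from b3: right to c3, 2× up (reaching c1), left to b1, down to b2, left to a2, down to a3 — 7 moves in all.
Check: all required cells visited; 7 ≤ 7 moves.

b3, c3, c2, c1, b1, b2, a2, a3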